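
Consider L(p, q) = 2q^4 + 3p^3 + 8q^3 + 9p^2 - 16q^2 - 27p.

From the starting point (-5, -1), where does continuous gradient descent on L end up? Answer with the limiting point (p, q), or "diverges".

diverges

L is separable, so gradient descent decouples: p follows -∂L/∂p, q follows -∂L/∂q.
∂L/∂p = 9(p - 1)(p + 3); at p=-5 this is 108, so p decreases.
∂L/∂q = 8q(q - 1)(q + 4); at q=-1 this is 48, so q decreases.
The p-coordinate has no critical point in that direction and runs off to infinity.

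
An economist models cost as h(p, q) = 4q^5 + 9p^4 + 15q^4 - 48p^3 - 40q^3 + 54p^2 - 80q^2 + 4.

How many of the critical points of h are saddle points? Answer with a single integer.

h separates as a function of p plus a function of q, so ∇h=0 decouples.
∂h/∂p = 36p(p - 3)(p - 1) = 0 at p ∈ {0, 1, 3}; ∂h/∂q = 20q(q - 2)(q + 1)(q + 4) = 0 at q ∈ {-4, -1, 0, 2}.
The Hessian is diagonal: diag(h_pp, h_qq). Second derivatives: h_pp(0)=108, h_pp(1)=-72, h_pp(3)=216; h_qq(-4)=-1440, h_qq(-1)=180, h_qq(0)=-160, h_qq(2)=720.
Saddle points occur where the two diagonal entries have opposite signs: (0, -4), (0, 0), (1, -1), (1, 2), (3, -4), (3, 0). Count: 6.

6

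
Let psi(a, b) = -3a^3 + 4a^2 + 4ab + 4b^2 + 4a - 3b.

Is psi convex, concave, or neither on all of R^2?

The term -3a^3 is cubic, so the Hessian is not constant.
∂²psi/∂a² = -18a + 8, which takes both signs as a varies (negative for sufficiently large a). A diagonal entry of the Hessian changing sign means the Hessian is neither positive- nor negative-semidefinite on all of R^2.

neither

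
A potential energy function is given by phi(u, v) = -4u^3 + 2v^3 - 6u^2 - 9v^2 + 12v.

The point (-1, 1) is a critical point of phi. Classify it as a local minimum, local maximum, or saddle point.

The mixed partial ∂²phi/∂u∂v is 0, so the Hessian at any point is diag(phi_uu, phi_vv) = diag(-12(2u + 1), 6(2v - 3)).
At (-1, 1): H = diag(12, -6).
The eigenvalues have opposite signs, so H is indefinite: a saddle point.

saddle point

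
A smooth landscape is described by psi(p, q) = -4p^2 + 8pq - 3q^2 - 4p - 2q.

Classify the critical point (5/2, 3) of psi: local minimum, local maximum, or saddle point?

The Hessian of psi is constant: H = [[-8, 8], [8, -6]].
det(H) = (-8)·(-6) − 8² = -16.
Since det(H) < 0, H is indefinite and the critical point is a saddle point.

saddle point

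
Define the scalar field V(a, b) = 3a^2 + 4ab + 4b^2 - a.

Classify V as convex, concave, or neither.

V is quadratic, so its Hessian is the constant matrix H = [[6, 4], [4, 8]].
det(H) = 32, tr(H) = 14.
det(H) > 0 and tr(H) > 0, so H is positive definite everywhere: convex.

convex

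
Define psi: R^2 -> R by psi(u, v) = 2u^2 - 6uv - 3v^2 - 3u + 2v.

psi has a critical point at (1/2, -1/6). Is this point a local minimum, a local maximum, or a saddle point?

saddle point

The Hessian of psi is constant: H = [[4, -6], [-6, -6]].
det(H) = 4·(-6) − (-6)² = -60.
Since det(H) < 0, H is indefinite and the critical point is a saddle point.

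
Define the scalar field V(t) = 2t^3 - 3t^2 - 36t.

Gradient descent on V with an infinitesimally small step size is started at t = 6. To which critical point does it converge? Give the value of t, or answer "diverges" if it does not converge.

V'(t) = 6(t - 3)(t + 2), so V'(6) = 144.
Gradient descent moves in the -V' direction, i.e. t is decreasing.
The nearest critical point in that direction is t = 3, where V'' = 30 > 0 (a local minimum). The iterate converges there.

3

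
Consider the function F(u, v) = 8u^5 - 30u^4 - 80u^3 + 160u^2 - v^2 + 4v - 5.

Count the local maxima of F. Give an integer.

2

F separates as a function of u plus a function of v, so ∇F=0 decouples.
∂F/∂u = 40u(u - 4)(u - 1)(u + 2) = 0 at u ∈ {-2, 0, 1, 4}; ∂F/∂v = -2(v - 2) = 0 at v ∈ {2}.
The Hessian is diagonal: diag(F_uu, F_vv). Second derivatives: F_uu(-2)=-1440, F_uu(0)=320, F_uu(1)=-360, F_uu(4)=2880; F_vv(2)=-2.
Local maxima occur where both diagonal entries negative: (-2, 2), (1, 2). Count: 2.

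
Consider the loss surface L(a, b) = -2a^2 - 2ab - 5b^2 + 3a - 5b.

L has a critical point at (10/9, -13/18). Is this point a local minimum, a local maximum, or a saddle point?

The Hessian of L is constant: H = [[-4, -2], [-2, -10]].
det(H) = (-4)·(-10) − (-2)² = 36.
det(H) > 0 and tr(H) = -14 < 0, so H is negative definite and the point is a local maximum.

local maximum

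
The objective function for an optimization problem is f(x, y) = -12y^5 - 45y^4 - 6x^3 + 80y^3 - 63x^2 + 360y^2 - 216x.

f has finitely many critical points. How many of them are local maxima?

f separates as a function of x plus a function of y, so ∇f=0 decouples.
∂f/∂x = -18(x + 3)(x + 4) = 0 at x ∈ {-4, -3}; ∂f/∂y = -60y(y - 2)(y + 2)(y + 3) = 0 at y ∈ {-3, -2, 0, 2}.
The Hessian is diagonal: diag(f_xx, f_yy). Second derivatives: f_xx(-4)=18, f_xx(-3)=-18; f_yy(-3)=900, f_yy(-2)=-480, f_yy(0)=720, f_yy(2)=-2400.
Local maxima occur where both diagonal entries negative: (-3, -2), (-3, 2). Count: 2.

2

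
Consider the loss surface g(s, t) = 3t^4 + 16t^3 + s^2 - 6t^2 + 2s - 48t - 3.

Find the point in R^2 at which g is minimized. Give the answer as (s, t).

(-1, -4)

g(s,t) separates as P(s) + Q(t) − 3, so its minimum is min P + min Q − 3.
P'(s) = 2s + 2 vanishes at s ∈ {-1}; Q'(t) = 12(t - 1)(t + 1)(t + 4) vanishes at t ∈ {-4, -1, 1}.
Local minima of P (where P''>0): P(-1)=-1. Local minima of Q: Q(-4)=-160, Q(1)=-35.
So the global minimum of g is P(-1) + Q(-4) − 3 = -1 − 160 − 3 = -164, attained at (-1, -4).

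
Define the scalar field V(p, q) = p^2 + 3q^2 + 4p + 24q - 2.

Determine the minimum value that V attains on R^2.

V(p,q) separates as A(p) + B(q) − 2, so its minimum is min A + min B − 2.
A'(p) = 2p + 4 vanishes at p ∈ {-2}; B'(q) = 6q + 24 vanishes at q ∈ {-4}.
Local minima of A (where A''>0): A(-2)=-4. Local minima of B: B(-4)=-48.
So the global minimum of V is A(-2) + B(-4) − 2 = -4 − 48 − 2 = -54, attained at (-2, -4).

-54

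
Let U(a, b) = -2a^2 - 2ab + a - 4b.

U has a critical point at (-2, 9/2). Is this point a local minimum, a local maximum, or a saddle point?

saddle point

The Hessian of U is constant: H = [[-4, -2], [-2, 0]].
det(H) = (-4)·0 − (-2)² = -4.
Since det(H) < 0, H is indefinite and the critical point is a saddle point.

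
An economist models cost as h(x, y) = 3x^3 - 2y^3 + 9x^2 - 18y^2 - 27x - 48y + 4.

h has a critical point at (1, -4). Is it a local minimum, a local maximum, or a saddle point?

The mixed partial ∂²h/∂x∂y is 0, so the Hessian at any point is diag(h_xx, h_yy) = diag(18(x + 1), -12(y + 3)).
At (1, -4): H = diag(36, 12).
Both eigenvalues are positive, so H is positive definite: a local minimum.

local minimum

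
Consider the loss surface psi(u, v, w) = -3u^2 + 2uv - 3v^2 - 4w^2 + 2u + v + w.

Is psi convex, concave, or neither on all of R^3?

concave

psi is quadratic, so its Hessian is the constant matrix H = [[-6, 2, 0], [2, -6, 0], [0, 0, -8]].
Leading principal minors: -6, 32, -256.
Signs alternate −, +, − ⇒ H ≺ 0 ⇒ concave.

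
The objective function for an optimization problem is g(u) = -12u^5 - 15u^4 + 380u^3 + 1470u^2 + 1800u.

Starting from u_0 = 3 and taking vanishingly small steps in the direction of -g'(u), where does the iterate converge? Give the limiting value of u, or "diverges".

g'(u) = -60(u - 5)(u + 1)(u + 2)(u + 3), so g'(3) = 14400.
Gradient descent moves in the -g' direction, i.e. u is decreasing.
The nearest critical point in that direction is u = -1, where g'' = 720 > 0 (a local minimum). The iterate converges there.

-1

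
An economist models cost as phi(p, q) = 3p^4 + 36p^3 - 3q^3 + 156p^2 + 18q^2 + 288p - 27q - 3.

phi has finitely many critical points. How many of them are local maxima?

1

phi separates as a function of p plus a function of q, so ∇phi=0 decouples.
∂phi/∂p = 12(p + 2)(p + 3)(p + 4) = 0 at p ∈ {-4, -3, -2}; ∂phi/∂q = -9(q - 3)(q - 1) = 0 at q ∈ {1, 3}.
The Hessian is diagonal: diag(phi_pp, phi_qq). Second derivatives: phi_pp(-4)=24, phi_pp(-3)=-12, phi_pp(-2)=24; phi_qq(1)=18, phi_qq(3)=-18.
Local maxima occur where both diagonal entries negative: (-3, 3). Count: 1.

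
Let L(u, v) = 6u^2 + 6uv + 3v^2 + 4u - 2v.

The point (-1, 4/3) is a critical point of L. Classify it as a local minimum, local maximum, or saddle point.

local minimum

The Hessian of L is constant: H = [[12, 6], [6, 6]].
det(H) = 12·6 − 6² = 36.
det(H) > 0 and tr(H) = 18 > 0, so H is positive definite and the point is a local minimum.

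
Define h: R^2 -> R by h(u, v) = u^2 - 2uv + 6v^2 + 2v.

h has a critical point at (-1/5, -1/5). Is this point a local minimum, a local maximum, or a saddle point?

The Hessian of h is constant: H = [[2, -2], [-2, 12]].
det(H) = 2·12 − (-2)² = 20.
det(H) > 0 and tr(H) = 14 > 0, so H is positive definite and the point is a local minimum.

local minimum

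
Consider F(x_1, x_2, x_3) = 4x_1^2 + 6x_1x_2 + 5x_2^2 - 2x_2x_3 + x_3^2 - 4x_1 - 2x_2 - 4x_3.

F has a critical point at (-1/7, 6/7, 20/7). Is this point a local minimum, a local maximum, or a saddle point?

local minimum

The Hessian is constant: H = [[8, 6, 0], [6, 10, -2], [0, -2, 2]].
Leading principal minors: Δ₁ = 8, Δ₂ = 44, Δ₃ = 56.
All leading minors are positive, so H is positive definite: a local minimum.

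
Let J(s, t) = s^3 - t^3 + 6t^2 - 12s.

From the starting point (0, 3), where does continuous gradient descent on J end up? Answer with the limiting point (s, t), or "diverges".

(2, 0)

J is separable, so gradient descent decouples: s follows -∂J/∂s, t follows -∂J/∂t.
∂J/∂s = 3(s - 2)(s + 2); at s=0 this is -12, so s increases.
∂J/∂t = -3t(t - 4); at t=3 this is 9, so t decreases.
s converges to its nearest critical value 2 (a local min of the s-part); t converges to 0. The iterate converges to (2, 0).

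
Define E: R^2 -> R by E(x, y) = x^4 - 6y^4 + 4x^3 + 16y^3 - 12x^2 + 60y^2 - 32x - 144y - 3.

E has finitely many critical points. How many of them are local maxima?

E separates as a function of x plus a function of y, so ∇E=0 decouples.
∂E/∂x = 4(x - 2)(x + 1)(x + 4) = 0 at x ∈ {-4, -1, 2}; ∂E/∂y = -24(y - 3)(y - 1)(y + 2) = 0 at y ∈ {-2, 1, 3}.
The Hessian is diagonal: diag(E_xx, E_yy). Second derivatives: E_xx(-4)=72, E_xx(-1)=-36, E_xx(2)=72; E_yy(-2)=-360, E_yy(1)=144, E_yy(3)=-240.
Local maxima occur where both diagonal entries negative: (-1, -2), (-1, 3). Count: 2.

2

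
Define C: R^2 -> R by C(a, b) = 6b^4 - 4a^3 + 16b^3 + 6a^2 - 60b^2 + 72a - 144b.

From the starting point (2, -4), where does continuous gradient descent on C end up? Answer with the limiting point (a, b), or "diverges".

C is separable, so gradient descent decouples: a follows -∂C/∂a, b follows -∂C/∂b.
∂C/∂a = -12(a - 3)(a + 2); at a=2 this is 48, so a decreases.
∂C/∂b = 24(b - 2)(b + 1)(b + 3); at b=-4 this is -432, so b increases.
a converges to its nearest critical value -2 (a local min of the a-part); b converges to -3. The iterate converges to (-2, -3).

(-2, -3)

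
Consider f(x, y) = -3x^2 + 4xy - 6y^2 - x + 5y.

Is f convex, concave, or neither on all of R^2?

concave

f is quadratic, so its Hessian is the constant matrix H = [[-6, 4], [4, -12]].
det(H) = 56, tr(H) = -18.
det(H) > 0 and tr(H) < 0, so H is negative definite everywhere: concave.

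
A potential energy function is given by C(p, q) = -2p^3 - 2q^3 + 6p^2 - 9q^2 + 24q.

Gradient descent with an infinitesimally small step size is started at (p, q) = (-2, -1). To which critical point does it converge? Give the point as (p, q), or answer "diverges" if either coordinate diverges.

C is separable, so gradient descent decouples: p follows -∂C/∂p, q follows -∂C/∂q.
∂C/∂p = -6p(p - 2); at p=-2 this is -48, so p increases.
∂C/∂q = -6(q - 1)(q + 4); at q=-1 this is 36, so q decreases.
p converges to its nearest critical value 0 (a local min of the p-part); q converges to -4. The iterate converges to (0, -4).

(0, -4)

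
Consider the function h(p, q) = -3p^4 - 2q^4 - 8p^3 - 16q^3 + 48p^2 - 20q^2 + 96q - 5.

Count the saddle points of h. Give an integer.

h separates as a function of p plus a function of q, so ∇h=0 decouples.
∂h/∂p = -12p(p - 2)(p + 4) = 0 at p ∈ {-4, 0, 2}; ∂h/∂q = -8(q - 1)(q + 3)(q + 4) = 0 at q ∈ {-4, -3, 1}.
The Hessian is diagonal: diag(h_pp, h_qq). Second derivatives: h_pp(-4)=-288, h_pp(0)=96, h_pp(2)=-144; h_qq(-4)=-40, h_qq(-3)=32, h_qq(1)=-160.
Saddle points occur where the two diagonal entries have opposite signs: (-4, -3), (0, -4), (0, 1), (2, -3). Count: 4.

4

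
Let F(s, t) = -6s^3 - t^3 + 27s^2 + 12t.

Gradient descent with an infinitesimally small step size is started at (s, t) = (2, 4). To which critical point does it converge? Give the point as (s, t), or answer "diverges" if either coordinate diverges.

diverges

F is separable, so gradient descent decouples: s follows -∂F/∂s, t follows -∂F/∂t.
∂F/∂s = -18s(s - 3); at s=2 this is 36, so s decreases.
∂F/∂t = -3(t - 2)(t + 2); at t=4 this is -36, so t increases.
The t-coordinate has no critical point in that direction and runs off to infinity.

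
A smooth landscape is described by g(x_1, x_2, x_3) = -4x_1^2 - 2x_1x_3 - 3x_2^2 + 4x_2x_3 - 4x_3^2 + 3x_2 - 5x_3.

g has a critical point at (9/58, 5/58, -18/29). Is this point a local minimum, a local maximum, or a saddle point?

The Hessian is constant: H = [[-8, 0, -2], [0, -6, 4], [-2, 4, -8]].
Leading principal minors: Δ₁ = -8, Δ₂ = 48, Δ₃ = -232.
The minors alternate sign starting negative (−, +, −), so H is negative definite: a local maximum.

local maximum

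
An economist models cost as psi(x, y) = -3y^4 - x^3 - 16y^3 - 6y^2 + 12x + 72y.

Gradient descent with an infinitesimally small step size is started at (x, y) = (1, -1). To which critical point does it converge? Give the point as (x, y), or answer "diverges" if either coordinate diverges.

psi is separable, so gradient descent decouples: x follows -∂psi/∂x, y follows -∂psi/∂y.
∂psi/∂x = -3(x - 2)(x + 2); at x=1 this is 9, so x decreases.
∂psi/∂y = -12(y - 1)(y + 2)(y + 3); at y=-1 this is 48, so y decreases.
x converges to its nearest critical value -2 (a local min of the x-part); y converges to -2. The iterate converges to (-2, -2).

(-2, -2)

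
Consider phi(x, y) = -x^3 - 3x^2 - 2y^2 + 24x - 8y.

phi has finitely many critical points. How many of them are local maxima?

1

phi separates as a function of x plus a function of y, so ∇phi=0 decouples.
∂phi/∂x = -3(x - 2)(x + 4) = 0 at x ∈ {-4, 2}; ∂phi/∂y = -4(y + 2) = 0 at y ∈ {-2}.
The Hessian is diagonal: diag(phi_xx, phi_yy). Second derivatives: phi_xx(-4)=18, phi_xx(2)=-18; phi_yy(-2)=-4.
Local maxima occur where both diagonal entries negative: (2, -2). Count: 1.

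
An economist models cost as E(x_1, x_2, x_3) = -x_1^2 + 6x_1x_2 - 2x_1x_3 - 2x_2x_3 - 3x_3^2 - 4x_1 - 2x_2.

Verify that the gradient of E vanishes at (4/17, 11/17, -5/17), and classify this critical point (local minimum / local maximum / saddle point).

saddle point

∇E = (-2x_1 + 6x_2 - 2x_3 - 4, 6x_1 - 2x_3 - 2, -2x_1 - 2x_2 - 6x_3); substituting (4/17, 11/17, -5/17) gives ∇E = (0, 0, 0), so (4/17, 11/17, -5/17) is indeed a critical point.
The Hessian is constant: H = [[-2, 6, -2], [6, 0, -2], [-2, -2, -6]].
Leading principal minors: Δ₁ = -2, Δ₂ = -36, Δ₃ = 272.
The minors fit neither the all-positive nor the alternating-sign pattern, so H is indefinite: a saddle point.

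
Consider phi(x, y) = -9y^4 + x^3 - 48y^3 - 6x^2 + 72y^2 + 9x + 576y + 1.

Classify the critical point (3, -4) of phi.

saddle point

The mixed partial ∂²phi/∂x∂y is 0, so the Hessian at any point is diag(phi_xx, phi_yy) = diag(6(x - 2), 36(-3y^2 - 8y + 4)).
At (3, -4): H = diag(6, -432).
The eigenvalues have opposite signs, so H is indefinite: a saddle point.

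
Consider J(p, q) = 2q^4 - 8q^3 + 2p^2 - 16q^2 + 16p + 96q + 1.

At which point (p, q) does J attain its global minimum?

(-4, -2)

J(p,q) separates as A(p) + B(q) + 1, so its minimum is min A + min B + 1.
A'(p) = 4p + 16 vanishes at p ∈ {-4}; B'(q) = 8(q - 3)(q - 2)(q + 2) vanishes at q ∈ {-2, 2, 3}.
Local minima of A (where A''>0): A(-4)=-32. Local minima of B: B(-2)=-160, B(3)=90.
So the global minimum of J is A(-4) + B(-2) + 1 = -32 − 160 + 1 = -191, attained at (-4, -2).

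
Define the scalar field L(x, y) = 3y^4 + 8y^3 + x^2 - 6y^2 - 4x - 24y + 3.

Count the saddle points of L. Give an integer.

1

L separates as a function of x plus a function of y, so ∇L=0 decouples.
∂L/∂x = 2(x - 2) = 0 at x ∈ {2}; ∂L/∂y = 12(y - 1)(y + 1)(y + 2) = 0 at y ∈ {-2, -1, 1}.
The Hessian is diagonal: diag(L_xx, L_yy). Second derivatives: L_xx(2)=2; L_yy(-2)=36, L_yy(-1)=-24, L_yy(1)=72.
Saddle points occur where the two diagonal entries have opposite signs: (2, -1). Count: 1.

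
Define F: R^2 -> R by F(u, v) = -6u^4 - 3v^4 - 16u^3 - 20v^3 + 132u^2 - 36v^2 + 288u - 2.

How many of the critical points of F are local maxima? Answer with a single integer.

4

F separates as a function of u plus a function of v, so ∇F=0 decouples.
∂F/∂u = -24(u - 3)(u + 1)(u + 4) = 0 at u ∈ {-4, -1, 3}; ∂F/∂v = -12v(v + 2)(v + 3) = 0 at v ∈ {-3, -2, 0}.
The Hessian is diagonal: diag(F_uu, F_vv). Second derivatives: F_uu(-4)=-504, F_uu(-1)=288, F_uu(3)=-672; F_vv(-3)=-36, F_vv(-2)=24, F_vv(0)=-72.
Local maxima occur where both diagonal entries negative: (-4, -3), (-4, 0), (3, -3), (3, 0). Count: 4.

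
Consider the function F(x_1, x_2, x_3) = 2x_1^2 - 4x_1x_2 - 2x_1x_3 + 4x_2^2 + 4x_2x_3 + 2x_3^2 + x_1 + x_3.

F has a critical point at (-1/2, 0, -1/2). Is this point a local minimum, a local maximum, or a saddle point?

The Hessian is constant: H = [[4, -4, -2], [-4, 8, 4], [-2, 4, 4]].
Leading principal minors: Δ₁ = 4, Δ₂ = 16, Δ₃ = 32.
All leading minors are positive, so H is positive definite: a local minimum.

local minimum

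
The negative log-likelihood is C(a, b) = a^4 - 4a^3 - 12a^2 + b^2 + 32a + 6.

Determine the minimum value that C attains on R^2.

C(a,b) separates as P(a) + Q(b) + 6, so its minimum is min P + min Q + 6.
P'(a) = 4(a - 4)(a - 1)(a + 2) vanishes at a ∈ {-2, 1, 4}; Q'(b) = 2b vanishes at b ∈ {0}.
Local minima of P (where P''>0): P(-2)=-64, P(4)=-64. Local minima of Q: Q(0)=0.
So the global minimum of C is P(-2) + Q(0) + 6 = -64 + 0 + 6 = -58, attained at (-2, 0).

-58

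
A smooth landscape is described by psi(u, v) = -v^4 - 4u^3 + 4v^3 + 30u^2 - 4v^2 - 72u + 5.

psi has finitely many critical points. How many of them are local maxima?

2

psi separates as a function of u plus a function of v, so ∇psi=0 decouples.
∂psi/∂u = -12(u - 3)(u - 2) = 0 at u ∈ {2, 3}; ∂psi/∂v = -4v(v - 2)(v - 1) = 0 at v ∈ {0, 1, 2}.
The Hessian is diagonal: diag(psi_uu, psi_vv). Second derivatives: psi_uu(2)=12, psi_uu(3)=-12; psi_vv(0)=-8, psi_vv(1)=4, psi_vv(2)=-8.
Local maxima occur where both diagonal entries negative: (3, 0), (3, 2). Count: 2.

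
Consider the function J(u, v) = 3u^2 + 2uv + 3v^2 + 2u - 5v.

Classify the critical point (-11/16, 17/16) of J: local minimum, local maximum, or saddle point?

The Hessian of J is constant: H = [[6, 2], [2, 6]].
det(H) = 6·6 − 2² = 32.
det(H) > 0 and tr(H) = 12 > 0, so H is positive definite and the point is a local minimum.

local minimum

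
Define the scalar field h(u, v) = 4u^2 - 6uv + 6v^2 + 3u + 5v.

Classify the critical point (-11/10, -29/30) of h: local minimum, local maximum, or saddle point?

The Hessian of h is constant: H = [[8, -6], [-6, 12]].
det(H) = 8·12 − (-6)² = 60.
det(H) > 0 and tr(H) = 20 > 0, so H is positive definite and the point is a local minimum.

local minimum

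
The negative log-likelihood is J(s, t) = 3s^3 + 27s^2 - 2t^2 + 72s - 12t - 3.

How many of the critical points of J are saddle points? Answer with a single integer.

1

J separates as a function of s plus a function of t, so ∇J=0 decouples.
∂J/∂s = 9(s + 2)(s + 4) = 0 at s ∈ {-4, -2}; ∂J/∂t = -4(t + 3) = 0 at t ∈ {-3}.
The Hessian is diagonal: diag(J_ss, J_tt). Second derivatives: J_ss(-4)=-18, J_ss(-2)=18; J_tt(-3)=-4.
Saddle points occur where the two diagonal entries have opposite signs: (-2, -3). Count: 1.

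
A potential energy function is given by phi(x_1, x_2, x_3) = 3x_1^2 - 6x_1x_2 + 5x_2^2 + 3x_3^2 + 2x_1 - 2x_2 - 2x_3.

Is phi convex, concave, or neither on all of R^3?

convex

phi is quadratic, so its Hessian is the constant matrix H = [[6, -6, 0], [-6, 10, 0], [0, 0, 6]].
Leading principal minors: 6, 24, 144.
All positive ⇒ H ≻ 0 ⇒ convex.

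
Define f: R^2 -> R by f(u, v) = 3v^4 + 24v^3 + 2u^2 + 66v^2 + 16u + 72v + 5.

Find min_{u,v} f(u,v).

-54

f(u,v) separates as P(u) + Q(v) + 5, so its minimum is min P + min Q + 5.
P'(u) = 4u + 16 vanishes at u ∈ {-4}; Q'(v) = 12(v + 1)(v + 2)(v + 3) vanishes at v ∈ {-3, -2, -1}.
Local minima of P (where P''>0): P(-4)=-32. Local minima of Q: Q(-3)=-27, Q(-1)=-27.
So the global minimum of f is P(-4) + Q(-3) + 5 = -32 − 27 + 5 = -54, attained at (-4, -3).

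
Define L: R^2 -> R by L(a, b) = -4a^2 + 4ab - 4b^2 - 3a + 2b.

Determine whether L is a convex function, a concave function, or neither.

concave

L is quadratic, so its Hessian is the constant matrix H = [[-8, 4], [4, -8]].
det(H) = 48, tr(H) = -16.
det(H) > 0 and tr(H) < 0, so H is negative definite everywhere: concave.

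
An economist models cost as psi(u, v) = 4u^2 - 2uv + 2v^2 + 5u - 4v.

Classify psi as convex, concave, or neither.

psi is quadratic, so its Hessian is the constant matrix H = [[8, -2], [-2, 4]].
det(H) = 28, tr(H) = 12.
det(H) > 0 and tr(H) > 0, so H is positive definite everywhere: convex.

convex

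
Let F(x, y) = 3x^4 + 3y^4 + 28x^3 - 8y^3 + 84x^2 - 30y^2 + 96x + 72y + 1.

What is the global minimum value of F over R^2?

F(x,y) separates as P(x) + Q(y) + 1, so its minimum is min P + min Q + 1.
P'(x) = 12(x + 1)(x + 2)(x + 4) vanishes at x ∈ {-4, -2, -1}; Q'(y) = 12(y - 3)(y - 1)(y + 2) vanishes at y ∈ {-2, 1, 3}.
Local minima of P (where P''>0): P(-4)=-64, P(-1)=-37. Local minima of Q: Q(-2)=-152, Q(3)=-27.
So the global minimum of F is P(-4) + Q(-2) + 1 = -64 − 152 + 1 = -215, attained at (-4, -2).

-215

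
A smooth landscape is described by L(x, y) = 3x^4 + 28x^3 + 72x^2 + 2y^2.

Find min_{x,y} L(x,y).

L(x,y) separates as P(x) + Q(y), so its minimum is min P + min Q.
P'(x) = 12x(x + 3)(x + 4) vanishes at x ∈ {-4, -3, 0}; Q'(y) = 4y vanishes at y ∈ {0}.
Local minima of P (where P''>0): P(-4)=128, P(0)=0. Local minima of Q: Q(0)=0.
So the global minimum of L is P(0) + Q(0) = 0 + 0 = 0, attained at (0, 0).

0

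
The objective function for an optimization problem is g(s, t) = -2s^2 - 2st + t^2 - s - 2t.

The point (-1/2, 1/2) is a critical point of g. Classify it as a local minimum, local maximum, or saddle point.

saddle point

The Hessian of g is constant: H = [[-4, -2], [-2, 2]].
det(H) = (-4)·2 − (-2)² = -12.
Since det(H) < 0, H is indefinite and the critical point is a saddle point.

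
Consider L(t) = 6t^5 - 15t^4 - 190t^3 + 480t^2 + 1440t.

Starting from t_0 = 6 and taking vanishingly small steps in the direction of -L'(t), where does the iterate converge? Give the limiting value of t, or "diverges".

L'(t) = 30(t - 4)(t - 3)(t + 1)(t + 4), so L'(6) = 12600.
Gradient descent moves in the -L' direction, i.e. t is decreasing.
The nearest critical point in that direction is t = 4, where L'' = 1200 > 0 (a local minimum). The iterate converges there.

4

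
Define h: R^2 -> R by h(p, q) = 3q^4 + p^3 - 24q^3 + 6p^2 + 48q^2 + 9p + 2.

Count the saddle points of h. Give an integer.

3

h separates as a function of p plus a function of q, so ∇h=0 decouples.
∂h/∂p = 3(p + 1)(p + 3) = 0 at p ∈ {-3, -1}; ∂h/∂q = 12q(q - 4)(q - 2) = 0 at q ∈ {0, 2, 4}.
The Hessian is diagonal: diag(h_pp, h_qq). Second derivatives: h_pp(-3)=-6, h_pp(-1)=6; h_qq(0)=96, h_qq(2)=-48, h_qq(4)=96.
Saddle points occur where the two diagonal entries have opposite signs: (-3, 0), (-3, 4), (-1, 2). Count: 3.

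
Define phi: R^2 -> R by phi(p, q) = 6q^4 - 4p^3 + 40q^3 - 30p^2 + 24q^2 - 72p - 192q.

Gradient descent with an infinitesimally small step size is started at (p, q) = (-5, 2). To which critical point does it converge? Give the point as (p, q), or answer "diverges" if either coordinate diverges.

phi is separable, so gradient descent decouples: p follows -∂phi/∂p, q follows -∂phi/∂q.
∂phi/∂p = -12(p + 2)(p + 3); at p=-5 this is -72, so p increases.
∂phi/∂q = 24(q - 1)(q + 2)(q + 4); at q=2 this is 576, so q decreases.
p converges to its nearest critical value -3 (a local min of the p-part); q converges to 1. The iterate converges to (-3, 1).

(-3, 1)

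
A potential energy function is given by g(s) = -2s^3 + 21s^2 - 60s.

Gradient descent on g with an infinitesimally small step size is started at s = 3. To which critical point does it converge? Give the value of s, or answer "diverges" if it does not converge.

g'(s) = -6(s - 5)(s - 2), so g'(3) = 12.
Gradient descent moves in the -g' direction, i.e. s is decreasing.
The nearest critical point in that direction is s = 2, where g'' = 18 > 0 (a local minimum). The iterate converges there.

2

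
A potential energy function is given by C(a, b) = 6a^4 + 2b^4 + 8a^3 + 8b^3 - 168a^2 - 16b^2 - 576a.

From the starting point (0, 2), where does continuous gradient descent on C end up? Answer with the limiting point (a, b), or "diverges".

C is separable, so gradient descent decouples: a follows -∂C/∂a, b follows -∂C/∂b.
∂C/∂a = 24(a - 4)(a + 2)(a + 3); at a=0 this is -576, so a increases.
∂C/∂b = 8b(b - 1)(b + 4); at b=2 this is 96, so b decreases.
a converges to its nearest critical value 4 (a local min of the a-part); b converges to 1. The iterate converges to (4, 1).

(4, 1)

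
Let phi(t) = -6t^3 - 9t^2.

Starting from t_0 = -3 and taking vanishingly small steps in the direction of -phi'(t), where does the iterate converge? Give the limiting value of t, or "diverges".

phi'(t) = -18t(t + 1), so phi'(-3) = -108.
Gradient descent moves in the -phi' direction, i.e. t is increasing.
The nearest critical point in that direction is t = -1, where phi'' = 18 > 0 (a local minimum). The iterate converges there.

-1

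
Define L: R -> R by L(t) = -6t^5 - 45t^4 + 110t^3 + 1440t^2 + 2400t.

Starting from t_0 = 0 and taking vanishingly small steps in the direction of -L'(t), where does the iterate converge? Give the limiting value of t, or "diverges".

L'(t) = -30(t - 4)(t + 1)(t + 4)(t + 5), so L'(0) = 2400.
Gradient descent moves in the -L' direction, i.e. t is decreasing.
The nearest critical point in that direction is t = -1, where L'' = 1800 > 0 (a local minimum). The iterate converges there.

-1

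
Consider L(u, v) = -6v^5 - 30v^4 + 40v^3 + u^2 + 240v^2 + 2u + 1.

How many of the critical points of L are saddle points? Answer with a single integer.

2

L separates as a function of u plus a function of v, so ∇L=0 decouples.
∂L/∂u = 2(u + 1) = 0 at u ∈ {-1}; ∂L/∂v = -30v(v - 2)(v + 2)(v + 4) = 0 at v ∈ {-4, -2, 0, 2}.
The Hessian is diagonal: diag(L_uu, L_vv). Second derivatives: L_uu(-1)=2; L_vv(-4)=1440, L_vv(-2)=-480, L_vv(0)=480, L_vv(2)=-1440.
Saddle points occur where the two diagonal entries have opposite signs: (-1, -2), (-1, 2). Count: 2.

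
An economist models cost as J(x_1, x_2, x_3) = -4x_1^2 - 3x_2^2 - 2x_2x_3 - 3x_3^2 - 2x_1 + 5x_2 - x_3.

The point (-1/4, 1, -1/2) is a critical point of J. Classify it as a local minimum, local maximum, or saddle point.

The Hessian is constant: H = [[-8, 0, 0], [0, -6, -2], [0, -2, -6]].
Leading principal minors: Δ₁ = -8, Δ₂ = 48, Δ₃ = -256.
The minors alternate sign starting negative (−, +, −), so H is negative definite: a local maximum.

local maximum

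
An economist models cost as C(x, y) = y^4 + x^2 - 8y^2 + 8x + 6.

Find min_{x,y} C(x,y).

C(x,y) separates as P(x) + Q(y) + 6, so its minimum is min P + min Q + 6.
P'(x) = 2x + 8 vanishes at x ∈ {-4}; Q'(y) = 4y(y - 2)(y + 2) vanishes at y ∈ {-2, 0, 2}.
Local minima of P (where P''>0): P(-4)=-16. Local minima of Q: Q(-2)=-16, Q(2)=-16.
So the global minimum of C is P(-4) + Q(-2) + 6 = -16 − 16 + 6 = -26, attained at (-4, -2).

-26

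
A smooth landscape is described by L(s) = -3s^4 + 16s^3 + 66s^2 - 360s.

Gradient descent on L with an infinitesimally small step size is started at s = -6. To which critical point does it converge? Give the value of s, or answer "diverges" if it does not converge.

diverges

L'(s) = -12(s - 5)(s - 2)(s + 3), so L'(-6) = 3168.
Gradient descent moves in the -L' direction, i.e. s is decreasing.
There is no critical point below s=-6, and L' keeps the same sign, so the iterate runs off to −∞.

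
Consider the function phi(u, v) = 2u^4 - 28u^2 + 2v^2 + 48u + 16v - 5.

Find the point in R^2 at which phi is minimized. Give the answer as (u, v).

(-3, -4)

phi(u,v) separates as P(u) + Q(v) − 5, so its minimum is min P + min Q − 5.
P'(u) = 8(u - 2)(u - 1)(u + 3) vanishes at u ∈ {-3, 1, 2}; Q'(v) = 4v + 16 vanishes at v ∈ {-4}.
Local minima of P (where P''>0): P(-3)=-234, P(2)=16. Local minima of Q: Q(-4)=-32.
So the global minimum of phi is P(-3) + Q(-4) − 5 = -234 − 32 − 5 = -271, attained at (-3, -4).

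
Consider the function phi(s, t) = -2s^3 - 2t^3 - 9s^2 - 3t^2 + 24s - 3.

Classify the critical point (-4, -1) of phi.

The mixed partial ∂²phi/∂s∂t is 0, so the Hessian at any point is diag(phi_ss, phi_tt) = diag(-6(2s + 3), -6(2t + 1)).
At (-4, -1): H = diag(30, 6).
Both eigenvalues are positive, so H is positive definite: a local minimum.

local minimum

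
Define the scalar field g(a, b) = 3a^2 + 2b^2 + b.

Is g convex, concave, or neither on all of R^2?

g is quadratic, so its Hessian is the constant matrix H = [[6, 0], [0, 4]].
det(H) = 24, tr(H) = 10.
det(H) > 0 and tr(H) > 0, so H is positive definite everywhere: convex.

convex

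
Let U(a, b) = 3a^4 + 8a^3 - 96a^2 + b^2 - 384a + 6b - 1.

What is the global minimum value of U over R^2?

U(a,b) separates as P(a) + Q(b) − 1, so its minimum is min P + min Q − 1.
P'(a) = 12(a - 4)(a + 2)(a + 4) vanishes at a ∈ {-4, -2, 4}; Q'(b) = 2b + 6 vanishes at b ∈ {-3}.
Local minima of P (where P''>0): P(-4)=256, P(4)=-1792. Local minima of Q: Q(-3)=-9.
So the global minimum of U is P(4) + Q(-3) − 1 = -1792 − 9 − 1 = -1802, attained at (4, -3).

-1802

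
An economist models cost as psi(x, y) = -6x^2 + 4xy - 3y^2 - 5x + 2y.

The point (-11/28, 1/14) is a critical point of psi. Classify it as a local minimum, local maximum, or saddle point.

local maximum

The Hessian of psi is constant: H = [[-12, 4], [4, -6]].
det(H) = (-12)·(-6) − 4² = 56.
det(H) > 0 and tr(H) = -18 < 0, so H is negative definite and the point is a local maximum.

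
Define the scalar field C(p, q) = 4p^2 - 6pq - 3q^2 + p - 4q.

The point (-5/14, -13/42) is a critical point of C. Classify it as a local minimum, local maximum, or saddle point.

The Hessian of C is constant: H = [[8, -6], [-6, -6]].
det(H) = 8·(-6) − (-6)² = -84.
Since det(H) < 0, H is indefinite and the critical point is a saddle point.

saddle point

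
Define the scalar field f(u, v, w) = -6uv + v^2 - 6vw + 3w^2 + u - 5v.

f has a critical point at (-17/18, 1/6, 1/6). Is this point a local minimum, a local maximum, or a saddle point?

saddle point

The Hessian is constant: H = [[0, -6, 0], [-6, 2, -6], [0, -6, 6]].
Leading principal minors: Δ₁ = 0, Δ₂ = -36, Δ₃ = -216.
The minors fit neither the all-positive nor the alternating-sign pattern, so H is indefinite: a saddle point.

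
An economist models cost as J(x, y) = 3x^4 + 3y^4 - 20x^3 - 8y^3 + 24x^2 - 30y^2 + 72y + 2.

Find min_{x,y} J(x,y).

-278

J(x,y) separates as P(x) + Q(y) + 2, so its minimum is min P + min Q + 2.
P'(x) = 12x(x - 4)(x - 1) vanishes at x ∈ {0, 1, 4}; Q'(y) = 12(y - 3)(y - 1)(y + 2) vanishes at y ∈ {-2, 1, 3}.
Local minima of P (where P''>0): P(0)=0, P(4)=-128. Local minima of Q: Q(-2)=-152, Q(3)=-27.
So the global minimum of J is P(4) + Q(-2) + 2 = -128 − 152 + 2 = -278, attained at (4, -2).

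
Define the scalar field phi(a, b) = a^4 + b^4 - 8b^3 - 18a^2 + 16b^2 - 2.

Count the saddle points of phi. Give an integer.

phi separates as a function of a plus a function of b, so ∇phi=0 decouples.
∂phi/∂a = 4a(a - 3)(a + 3) = 0 at a ∈ {-3, 0, 3}; ∂phi/∂b = 4b(b - 4)(b - 2) = 0 at b ∈ {0, 2, 4}.
The Hessian is diagonal: diag(phi_aa, phi_bb). Second derivatives: phi_aa(-3)=72, phi_aa(0)=-36, phi_aa(3)=72; phi_bb(0)=32, phi_bb(2)=-16, phi_bb(4)=32.
Saddle points occur where the two diagonal entries have opposite signs: (-3, 2), (0, 0), (0, 4), (3, 2). Count: 4.

4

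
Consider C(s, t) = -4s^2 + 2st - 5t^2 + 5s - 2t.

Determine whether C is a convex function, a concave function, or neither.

C is quadratic, so its Hessian is the constant matrix H = [[-8, 2], [2, -10]].
det(H) = 76, tr(H) = -18.
det(H) > 0 and tr(H) < 0, so H is negative definite everywhere: concave.

concave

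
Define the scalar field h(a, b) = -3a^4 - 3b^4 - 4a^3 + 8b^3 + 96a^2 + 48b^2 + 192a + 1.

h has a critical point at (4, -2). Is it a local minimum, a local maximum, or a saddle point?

The mixed partial ∂²h/∂a∂b is 0, so the Hessian at any point is diag(h_aa, h_bb) = diag(12(-3a^2 - 2a + 16), 12(-3b^2 + 4b + 8)).
At (4, -2): H = diag(-480, -144).
Both eigenvalues are negative, so H is negative definite: a local maximum.

local maximum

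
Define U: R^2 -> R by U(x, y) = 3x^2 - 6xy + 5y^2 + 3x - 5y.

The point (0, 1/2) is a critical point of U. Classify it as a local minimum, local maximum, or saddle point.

The Hessian of U is constant: H = [[6, -6], [-6, 10]].
det(H) = 6·10 − (-6)² = 24.
det(H) > 0 and tr(H) = 16 > 0, so H is positive definite and the point is a local minimum.

local minimum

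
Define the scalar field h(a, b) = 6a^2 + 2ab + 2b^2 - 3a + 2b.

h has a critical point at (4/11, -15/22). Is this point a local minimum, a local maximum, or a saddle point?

The Hessian of h is constant: H = [[12, 2], [2, 4]].
det(H) = 12·4 − 2² = 44.
det(H) > 0 and tr(H) = 16 > 0, so H is positive definite and the point is a local minimum.

local minimum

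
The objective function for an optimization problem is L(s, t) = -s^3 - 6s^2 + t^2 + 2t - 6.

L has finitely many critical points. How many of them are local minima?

1

L separates as a function of s plus a function of t, so ∇L=0 decouples.
∂L/∂s = -3s(s + 4) = 0 at s ∈ {-4, 0}; ∂L/∂t = 2(t + 1) = 0 at t ∈ {-1}.
The Hessian is diagonal: diag(L_ss, L_tt). Second derivatives: L_ss(-4)=12, L_ss(0)=-12; L_tt(-1)=2.
Local minima occur where both diagonal entries positive: (-4, -1). Count: 1.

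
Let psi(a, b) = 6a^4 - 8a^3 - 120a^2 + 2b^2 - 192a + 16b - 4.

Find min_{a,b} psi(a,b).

-1700

psi(a,b) separates as P(a) + Q(b) − 4, so its minimum is min P + min Q − 4.
P'(a) = 24(a - 4)(a + 1)(a + 2) vanishes at a ∈ {-2, -1, 4}; Q'(b) = 4b + 16 vanishes at b ∈ {-4}.
Local minima of P (where P''>0): P(-2)=64, P(4)=-1664. Local minima of Q: Q(-4)=-32.
So the global minimum of psi is P(4) + Q(-4) − 4 = -1664 − 32 − 4 = -1700, attained at (4, -4).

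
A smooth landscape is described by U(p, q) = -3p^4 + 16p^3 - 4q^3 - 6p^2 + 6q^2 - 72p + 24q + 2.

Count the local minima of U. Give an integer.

U separates as a function of p plus a function of q, so ∇U=0 decouples.
∂U/∂p = -12(p - 3)(p - 2)(p + 1) = 0 at p ∈ {-1, 2, 3}; ∂U/∂q = -12(q - 2)(q + 1) = 0 at q ∈ {-1, 2}.
The Hessian is diagonal: diag(U_pp, U_qq). Second derivatives: U_pp(-1)=-144, U_pp(2)=36, U_pp(3)=-48; U_qq(-1)=36, U_qq(2)=-36.
Local minima occur where both diagonal entries positive: (2, -1). Count: 1.

1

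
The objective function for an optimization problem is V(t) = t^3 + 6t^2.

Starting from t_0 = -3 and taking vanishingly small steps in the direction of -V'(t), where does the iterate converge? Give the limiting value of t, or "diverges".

V'(t) = 3t(t + 4), so V'(-3) = -9.
Gradient descent moves in the -V' direction, i.e. t is increasing.
The nearest critical point in that direction is t = 0, where V'' = 12 > 0 (a local minimum). The iterate converges there.

0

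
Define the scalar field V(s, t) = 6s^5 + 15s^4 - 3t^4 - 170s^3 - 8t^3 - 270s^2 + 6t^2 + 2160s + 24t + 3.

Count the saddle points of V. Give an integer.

6

V separates as a function of s plus a function of t, so ∇V=0 decouples.
∂V/∂s = 30(s - 3)(s - 2)(s + 3)(s + 4) = 0 at s ∈ {-4, -3, 2, 3}; ∂V/∂t = -12(t - 1)(t + 1)(t + 2) = 0 at t ∈ {-2, -1, 1}.
The Hessian is diagonal: diag(V_ss, V_tt). Second derivatives: V_ss(-4)=-1260, V_ss(-3)=900, V_ss(2)=-900, V_ss(3)=1260; V_tt(-2)=-36, V_tt(-1)=24, V_tt(1)=-72.
Saddle points occur where the two diagonal entries have opposite signs: (-4, -1), (-3, -2), (-3, 1), (2, -1), (3, -2), (3, 1). Count: 6.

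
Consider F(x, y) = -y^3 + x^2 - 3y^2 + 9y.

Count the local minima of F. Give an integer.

F separates as a function of x plus a function of y, so ∇F=0 decouples.
∂F/∂x = 2x = 0 at x ∈ {0}; ∂F/∂y = -3(y - 1)(y + 3) = 0 at y ∈ {-3, 1}.
The Hessian is diagonal: diag(F_xx, F_yy). Second derivatives: F_xx(0)=2; F_yy(-3)=12, F_yy(1)=-12.
Local minima occur where both diagonal entries positive: (0, -3). Count: 1.

1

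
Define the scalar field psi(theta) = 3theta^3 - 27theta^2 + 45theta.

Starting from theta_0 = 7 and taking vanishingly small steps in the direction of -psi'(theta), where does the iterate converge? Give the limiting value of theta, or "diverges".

5

psi'(theta) = 9(theta - 5)(theta - 1), so psi'(7) = 108.
Gradient descent moves in the -psi' direction, i.e. theta is decreasing.
The nearest critical point in that direction is theta = 5, where psi'' = 36 > 0 (a local minimum). The iterate converges there.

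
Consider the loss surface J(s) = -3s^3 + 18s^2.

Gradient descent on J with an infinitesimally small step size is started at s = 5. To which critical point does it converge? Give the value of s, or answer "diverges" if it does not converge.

diverges

J'(s) = -9s(s - 4), so J'(5) = -45.
Gradient descent moves in the -J' direction, i.e. s is increasing.
There is no critical point above s=5, and J' keeps the same sign, so the iterate runs off to +∞.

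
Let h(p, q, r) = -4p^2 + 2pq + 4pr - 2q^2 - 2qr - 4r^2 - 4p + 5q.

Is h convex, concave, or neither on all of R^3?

h is quadratic, so its Hessian is the constant matrix H = [[-8, 2, 4], [2, -4, -2], [4, -2, -8]].
Leading principal minors: -8, 28, -160.
Signs alternate −, +, − ⇒ H ≺ 0 ⇒ concave.

concave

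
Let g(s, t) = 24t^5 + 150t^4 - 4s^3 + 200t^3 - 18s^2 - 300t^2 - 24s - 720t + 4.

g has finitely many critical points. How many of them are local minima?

2

g separates as a function of s plus a function of t, so ∇g=0 decouples.
∂g/∂s = -12(s + 1)(s + 2) = 0 at s ∈ {-2, -1}; ∂g/∂t = 120(t - 1)(t + 1)(t + 2)(t + 3) = 0 at t ∈ {-3, -2, -1, 1}.
The Hessian is diagonal: diag(g_ss, g_tt). Second derivatives: g_ss(-2)=12, g_ss(-1)=-12; g_tt(-3)=-960, g_tt(-2)=360, g_tt(-1)=-480, g_tt(1)=2880.
Local minima occur where both diagonal entries positive: (-2, -2), (-2, 1). Count: 2.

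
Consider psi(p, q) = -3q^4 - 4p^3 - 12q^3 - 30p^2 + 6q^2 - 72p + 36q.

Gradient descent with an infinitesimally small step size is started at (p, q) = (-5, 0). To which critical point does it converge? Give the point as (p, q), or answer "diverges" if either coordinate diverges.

(-3, -1)

psi is separable, so gradient descent decouples: p follows -∂psi/∂p, q follows -∂psi/∂q.
∂psi/∂p = -12(p + 2)(p + 3); at p=-5 this is -72, so p increases.
∂psi/∂q = -12(q - 1)(q + 1)(q + 3); at q=0 this is 36, so q decreases.
p converges to its nearest critical value -3 (a local min of the p-part); q converges to -1. The iterate converges to (-3, -1).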